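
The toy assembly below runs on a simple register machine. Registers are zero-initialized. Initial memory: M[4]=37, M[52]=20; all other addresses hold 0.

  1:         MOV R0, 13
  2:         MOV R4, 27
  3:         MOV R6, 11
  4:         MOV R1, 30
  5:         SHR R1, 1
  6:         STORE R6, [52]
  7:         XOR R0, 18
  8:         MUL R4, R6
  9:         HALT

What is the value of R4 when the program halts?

MOV R0, 13 → R0=13
MOV R4, 27 → R4=27
MOV R6, 11 → R6=11
MOV R1, 30 → R1=30
SHR R1, 1 → R1=30>>1=15
STORE R6, [52] → M[52]=11
XOR R0, 18 → R0=13^18=31
MUL R4, R6 → R4=27*11=297
halt.

297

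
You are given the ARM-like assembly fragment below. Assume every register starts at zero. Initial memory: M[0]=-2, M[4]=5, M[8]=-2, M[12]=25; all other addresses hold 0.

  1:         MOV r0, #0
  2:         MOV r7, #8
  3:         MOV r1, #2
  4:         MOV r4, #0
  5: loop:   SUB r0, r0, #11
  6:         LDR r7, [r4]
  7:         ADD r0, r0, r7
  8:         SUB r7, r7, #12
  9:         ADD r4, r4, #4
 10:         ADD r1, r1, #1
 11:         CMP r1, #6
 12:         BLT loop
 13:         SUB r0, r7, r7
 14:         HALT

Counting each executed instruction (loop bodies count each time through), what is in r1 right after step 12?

MOV r0, #0 → r0=0
MOV r7, #8 → r7=8
MOV r1, #2 → r1=2
MOV r4, #0 → r4=0
SUB r0, r0, #11 → r0=0-11=-11
LDR r7, [r4] → r7=M[0]=-2
ADD r0, r0, r7 → r0=(-11)+(-2)=-13
SUB r7, r7, #12 → r7=(-2)-12=-14
ADD r4, r4, #4 → r4=0+4=4
ADD r1, r1, #1 → r1=2+1=3
CMP r1, #6  (cmp 3,6)
BLT loop: taken
After step 12: r1 = 3.

3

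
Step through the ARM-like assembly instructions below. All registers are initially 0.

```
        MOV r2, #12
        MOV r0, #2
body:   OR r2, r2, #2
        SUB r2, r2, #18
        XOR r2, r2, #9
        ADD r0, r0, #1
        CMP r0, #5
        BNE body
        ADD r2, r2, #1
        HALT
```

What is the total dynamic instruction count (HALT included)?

22

after MOV r2, #12: r2=12
after MOV r0, #2: r0=2
after OR r2, r2, #2: r2=12|2=14
after SUB r2, r2, #18: r2=14-18=-4
after XOR r2, r2, #9: r2=(-4)^9=-11
after ADD r0, r0, #1: r0=2+1=3
CMP r0, #5  (cmp 3,5)
BNE body: taken
after OR r2, r2, #2: r2=(-11)|2=-9
after SUB r2, r2, #18: r2=(-9)-18=-27
after XOR r2, r2, #9: r2=(-27)^9=-20
after ADD r0, r0, #1: r0=3+1=4
CMP r0, #5  (cmp 4,5)
BNE body: taken
after OR r2, r2, #2: r2=(-20)|2=-18
after SUB r2, r2, #18: r2=(-18)-18=-36
after XOR r2, r2, #9: r2=(-36)^9=-43
after ADD r0, r0, #1: r0=4+1=5
CMP r0, #5  (cmp 5,5)
BNE body: not taken
after ADD r2, r2, #1: r2=(-43)+1=-42
halt.
Total executed instructions: 22.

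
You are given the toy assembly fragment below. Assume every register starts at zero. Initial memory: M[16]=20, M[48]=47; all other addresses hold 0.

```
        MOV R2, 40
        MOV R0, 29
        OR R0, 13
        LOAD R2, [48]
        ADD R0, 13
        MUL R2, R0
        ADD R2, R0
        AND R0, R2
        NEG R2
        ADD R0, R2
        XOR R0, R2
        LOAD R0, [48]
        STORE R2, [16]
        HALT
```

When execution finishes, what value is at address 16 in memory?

-2016

R2=40
R0=29
R0=29|13=29
R2=M[48]=47
R0=29+13=42
R2=47*42=1974
R2=1974+42=2016
R0=42&2016=32
R2=-(2016)=-2016
R0=32+(-2016)=-1984
R0=(-1984)^(-2016)=96
R0=M[48]=47
STORE R2, [16] → M[16]=-2016
halt.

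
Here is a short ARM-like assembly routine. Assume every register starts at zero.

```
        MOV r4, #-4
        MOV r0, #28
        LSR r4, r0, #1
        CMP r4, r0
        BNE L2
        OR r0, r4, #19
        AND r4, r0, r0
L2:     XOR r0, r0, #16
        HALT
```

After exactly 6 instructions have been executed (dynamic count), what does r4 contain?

after MOV r4, #-4: r4=-4
after MOV r0, #28: r0=28
after LSR r4, r0, #1: r4=28>>1=14
CMP r4, r0  (cmp 14,28)
BNE L2: taken
after XOR r0, r0, #16: r0=28^16=12
After step 6: r4 = 14.

14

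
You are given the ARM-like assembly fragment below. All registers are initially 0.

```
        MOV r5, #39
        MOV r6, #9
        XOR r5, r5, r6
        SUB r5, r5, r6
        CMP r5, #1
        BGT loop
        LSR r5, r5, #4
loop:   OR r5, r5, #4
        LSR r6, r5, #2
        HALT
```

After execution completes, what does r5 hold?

37

after MOV r5, #39: r5=39
after MOV r6, #9: r6=9
after XOR r5, r5, r6: r5=39^9=46
after SUB r5, r5, r6: r5=46-9=37
CMP r5, #1  (cmp 37,1)
BGT loop: taken
after OR r5, r5, #4: r5=37|4=37
after LSR r6, r5, #2: r6=37>>2=9
halt.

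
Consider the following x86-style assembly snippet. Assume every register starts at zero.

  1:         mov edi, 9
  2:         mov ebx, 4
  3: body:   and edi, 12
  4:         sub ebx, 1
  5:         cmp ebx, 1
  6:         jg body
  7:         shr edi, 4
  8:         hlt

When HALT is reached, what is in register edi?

after mov edi, 9: edi=9
after mov ebx, 4: ebx=4
after and edi, 12: edi=9&12=8
after sub ebx, 1: ebx=4-1=3
cmp ebx, 1  (cmp 3,1)
jg body: taken
after and edi, 12: edi=8&12=8
after sub ebx, 1: ebx=3-1=2
cmp ebx, 1  (cmp 2,1)
jg body: taken
after and edi, 12: edi=8&12=8
after sub ebx, 1: ebx=2-1=1
cmp ebx, 1  (cmp 1,1)
jg body: not taken
after shr edi, 4: edi=8>>4=0
halt.

0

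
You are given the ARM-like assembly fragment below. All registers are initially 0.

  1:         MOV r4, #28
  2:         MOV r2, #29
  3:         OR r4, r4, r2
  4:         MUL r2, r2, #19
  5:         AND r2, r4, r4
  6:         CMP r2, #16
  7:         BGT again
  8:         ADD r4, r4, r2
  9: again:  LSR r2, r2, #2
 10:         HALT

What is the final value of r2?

after MOV r4, #28: r4=28
after MOV r2, #29: r2=29
after OR r4, r4, r2: r4=28|29=29
after MUL r2, r2, #19: r2=29*19=551
after AND r2, r4, r4: r2=29&29=29
CMP r2, #16  (cmp 29,16)
BGT again: taken
after LSR r2, r2, #2: r2=29>>2=7
halt.

7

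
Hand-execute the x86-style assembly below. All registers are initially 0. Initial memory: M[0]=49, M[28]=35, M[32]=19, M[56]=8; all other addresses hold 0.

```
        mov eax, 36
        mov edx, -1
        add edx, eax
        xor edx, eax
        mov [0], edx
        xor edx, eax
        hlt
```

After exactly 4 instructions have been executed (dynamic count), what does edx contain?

7

after mov eax, 36: eax=36
after mov edx, -1: edx=-1
after add edx, eax: edx=(-1)+36=35
after xor edx, eax: edx=35^36=7
After step 4: edx = 7.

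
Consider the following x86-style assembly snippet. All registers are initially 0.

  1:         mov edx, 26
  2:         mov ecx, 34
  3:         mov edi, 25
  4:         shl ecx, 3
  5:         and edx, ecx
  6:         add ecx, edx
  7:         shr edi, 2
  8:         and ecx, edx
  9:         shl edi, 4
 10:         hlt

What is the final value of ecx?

0

after mov edx, 26: edx=26
after mov ecx, 34: ecx=34
after mov edi, 25: edi=25
after shl ecx, 3: ecx=34<<3=272
after and edx, ecx: edx=26&272=16
after add ecx, edx: ecx=272+16=288
after shr edi, 2: edi=25>>2=6
after and ecx, edx: ecx=288&16=0
after shl edi, 4: edi=6<<4=96
halt.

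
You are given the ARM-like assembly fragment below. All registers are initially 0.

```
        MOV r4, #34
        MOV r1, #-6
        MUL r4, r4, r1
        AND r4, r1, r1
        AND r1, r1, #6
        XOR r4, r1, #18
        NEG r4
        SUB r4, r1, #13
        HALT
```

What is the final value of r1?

r4=34
r1=-6
r4=34*(-6)=-204
r4=(-6)&(-6)=-6
r1=(-6)&6=2
r4=2^18=16
r4=-(16)=-16
r4=2-13=-11
halt.

2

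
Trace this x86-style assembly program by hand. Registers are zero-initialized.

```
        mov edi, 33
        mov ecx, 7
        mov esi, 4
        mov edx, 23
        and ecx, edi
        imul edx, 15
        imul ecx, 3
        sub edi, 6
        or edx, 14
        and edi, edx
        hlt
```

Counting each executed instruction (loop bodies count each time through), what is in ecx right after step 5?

1

mov edi, 33 → edi=33
mov ecx, 7 → ecx=7
mov esi, 4 → esi=4
mov edx, 23 → edx=23
and ecx, edi → ecx=7&33=1
After step 5: ecx = 1.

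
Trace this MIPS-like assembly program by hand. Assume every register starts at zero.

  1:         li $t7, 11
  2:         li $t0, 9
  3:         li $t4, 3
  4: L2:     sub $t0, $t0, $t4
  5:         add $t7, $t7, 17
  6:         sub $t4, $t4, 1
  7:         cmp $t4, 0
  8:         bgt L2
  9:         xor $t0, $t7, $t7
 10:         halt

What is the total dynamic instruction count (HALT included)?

20

after li $t7, 11: $t7=11
after li $t0, 9: $t0=9
after li $t4, 3: $t4=3
after sub $t0, $t0, $t4: $t0=9-3=6
after add $t7, $t7, 17: $t7=11+17=28
after sub $t4, $t4, 1: $t4=3-1=2
cmp $t4, 0  (cmp 2,0)
bgt L2: taken
after sub $t0, $t0, $t4: $t0=6-2=4
after add $t7, $t7, 17: $t7=28+17=45
after sub $t4, $t4, 1: $t4=2-1=1
cmp $t4, 0  (cmp 1,0)
bgt L2: taken
after sub $t0, $t0, $t4: $t0=4-1=3
after add $t7, $t7, 17: $t7=45+17=62
after sub $t4, $t4, 1: $t4=1-1=0
cmp $t4, 0  (cmp 0,0)
bgt L2: not taken
after xor $t0, $t7, $t7: $t0=62^62=0
halt.
Total executed instructions: 20.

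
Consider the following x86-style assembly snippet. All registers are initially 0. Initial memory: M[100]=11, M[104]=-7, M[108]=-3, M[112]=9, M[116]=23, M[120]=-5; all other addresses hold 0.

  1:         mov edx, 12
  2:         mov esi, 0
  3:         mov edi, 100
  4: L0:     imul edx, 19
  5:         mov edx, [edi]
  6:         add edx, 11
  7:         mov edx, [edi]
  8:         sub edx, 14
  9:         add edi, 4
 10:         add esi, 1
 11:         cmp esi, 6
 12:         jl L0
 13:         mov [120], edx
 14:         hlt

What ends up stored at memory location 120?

after mov edx, 12: edx=12
after mov esi, 0: esi=0
after mov edi, 100: edi=100
after imul edx, 19: edx=12*19=228
after mov edx, [edi]: edx=M[100]=11
after add edx, 11: edx=11+11=22
after mov edx, [edi]: edx=M[100]=11
after sub edx, 14: edx=11-14=-3
after add edi, 4: edi=100+4=104
after add esi, 1: esi=0+1=1
cmp esi, 6  (cmp 1,6)
jl L0: taken
after imul edx, 19: edx=(-3)*19=-57
after mov edx, [edi]: edx=M[104]=-7
after add edx, 11: edx=(-7)+11=4
after mov edx, [edi]: edx=M[104]=-7
after sub edx, 14: edx=(-7)-14=-21
after add edi, 4: edi=104+4=108
after add esi, 1: esi=1+1=2
cmp esi, 6  (cmp 2,6)
jl L0: taken
after imul edx, 19: edx=(-21)*19=-399
after mov edx, [edi]: edx=M[108]=-3
after add edx, 11: edx=(-3)+11=8
after mov edx, [edi]: edx=M[108]=-3
after sub edx, 14: edx=(-3)-14=-17
after add edi, 4: edi=108+4=112
after add esi, 1: esi=2+1=3
cmp esi, 6  (cmp 3,6)
jl L0: taken
after imul edx, 19: edx=(-17)*19=-323
after mov edx, [edi]: edx=M[112]=9
after add edx, 11: edx=9+11=20
after mov edx, [edi]: edx=M[112]=9
after sub edx, 14: edx=9-14=-5
after add edi, 4: edi=112+4=116
after add esi, 1: esi=3+1=4
cmp esi, 6  (cmp 4,6)
jl L0: taken
after imul edx, 19: edx=(-5)*19=-95
after mov edx, [edi]: edx=M[116]=23
after add edx, 11: edx=23+11=34
after mov edx, [edi]: edx=M[116]=23
after sub edx, 14: edx=23-14=9
after add edi, 4: edi=116+4=120
after add esi, 1: esi=4+1=5
cmp esi, 6  (cmp 5,6)
jl L0: taken
after imul edx, 19: edx=9*19=171
after mov edx, [edi]: edx=M[120]=-5
after add edx, 11: edx=(-5)+11=6
after mov edx, [edi]: edx=M[120]=-5
after sub edx, 14: edx=(-5)-14=-19
after add edi, 4: edi=120+4=124
after add esi, 1: esi=5+1=6
cmp esi, 6  (cmp 6,6)
jl L0: not taken
mov [120], edx → M[120]=-19
halt.

-19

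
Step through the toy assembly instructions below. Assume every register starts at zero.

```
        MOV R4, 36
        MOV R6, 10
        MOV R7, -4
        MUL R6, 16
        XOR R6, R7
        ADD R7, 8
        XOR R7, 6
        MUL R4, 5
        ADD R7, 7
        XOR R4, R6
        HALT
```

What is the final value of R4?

R4=36
R6=10
R7=-4
R6=10*16=160
R6=160^(-4)=-164
R7=(-4)+8=4
R7=4^6=2
R4=36*5=180
R7=2+7=9
R4=180^(-164)=-24
halt.

-24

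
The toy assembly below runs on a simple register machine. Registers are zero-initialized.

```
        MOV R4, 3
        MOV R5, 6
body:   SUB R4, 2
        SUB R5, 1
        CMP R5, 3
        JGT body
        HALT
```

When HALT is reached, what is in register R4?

-3

MOV R4, 3 → R4=3
MOV R5, 6 → R5=6
SUB R4, 2 → R4=3-2=1
SUB R5, 1 → R5=6-1=5
CMP R5, 3  (cmp 5,3)
JGT body: taken
SUB R4, 2 → R4=1-2=-1
SUB R5, 1 → R5=5-1=4
CMP R5, 3  (cmp 4,3)
JGT body: taken
SUB R4, 2 → R4=(-1)-2=-3
SUB R5, 1 → R5=4-1=3
CMP R5, 3  (cmp 3,3)
JGT body: not taken
halt.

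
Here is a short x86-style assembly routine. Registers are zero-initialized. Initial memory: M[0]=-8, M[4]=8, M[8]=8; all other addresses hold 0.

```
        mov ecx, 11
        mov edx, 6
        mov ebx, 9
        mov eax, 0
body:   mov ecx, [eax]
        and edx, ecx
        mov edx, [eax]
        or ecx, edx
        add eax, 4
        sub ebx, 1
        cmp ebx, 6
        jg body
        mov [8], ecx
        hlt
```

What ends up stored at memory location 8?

8

mov ecx, 11 → ecx=11
mov edx, 6 → edx=6
mov ebx, 9 → ebx=9
mov eax, 0 → eax=0
mov ecx, [eax] → ecx=M[0]=-8
and edx, ecx → edx=6&(-8)=0
mov edx, [eax] → edx=M[0]=-8
or ecx, edx → ecx=(-8)|(-8)=-8
add eax, 4 → eax=0+4=4
sub ebx, 1 → ebx=9-1=8
cmp ebx, 6  (cmp 8,6)
jg body: taken
mov ecx, [eax] → ecx=M[4]=8
and edx, ecx → edx=(-8)&8=8
mov edx, [eax] → edx=M[4]=8
or ecx, edx → ecx=8|8=8
add eax, 4 → eax=4+4=8
sub ebx, 1 → ebx=8-1=7
cmp ebx, 6  (cmp 7,6)
jg body: taken
mov ecx, [eax] → ecx=M[8]=8
and edx, ecx → edx=8&8=8
mov edx, [eax] → edx=M[8]=8
or ecx, edx → ecx=8|8=8
add eax, 4 → eax=8+4=12
sub ebx, 1 → ebx=7-1=6
cmp ebx, 6  (cmp 6,6)
jg body: not taken
mov [8], ecx → M[8]=8
halt.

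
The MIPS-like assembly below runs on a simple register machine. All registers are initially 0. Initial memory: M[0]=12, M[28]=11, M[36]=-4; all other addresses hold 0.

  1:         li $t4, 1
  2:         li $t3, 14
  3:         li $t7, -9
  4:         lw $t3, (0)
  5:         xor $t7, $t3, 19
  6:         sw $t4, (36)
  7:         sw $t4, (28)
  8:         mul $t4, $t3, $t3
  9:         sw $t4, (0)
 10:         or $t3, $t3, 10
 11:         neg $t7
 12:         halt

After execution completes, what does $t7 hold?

li $t4, 1 → $t4=1
li $t3, 14 → $t3=14
li $t7, -9 → $t7=-9
lw $t3, (0) → $t3=M[0]=12
xor $t7, $t3, 19 → $t7=12^19=31
sw $t4, (36) → M[36]=1
sw $t4, (28) → M[28]=1
mul $t4, $t3, $t3 → $t4=12*12=144
sw $t4, (0) → M[0]=144
or $t3, $t3, 10 → $t3=12|10=14
neg $t7 → $t7=-(31)=-31
halt.

-31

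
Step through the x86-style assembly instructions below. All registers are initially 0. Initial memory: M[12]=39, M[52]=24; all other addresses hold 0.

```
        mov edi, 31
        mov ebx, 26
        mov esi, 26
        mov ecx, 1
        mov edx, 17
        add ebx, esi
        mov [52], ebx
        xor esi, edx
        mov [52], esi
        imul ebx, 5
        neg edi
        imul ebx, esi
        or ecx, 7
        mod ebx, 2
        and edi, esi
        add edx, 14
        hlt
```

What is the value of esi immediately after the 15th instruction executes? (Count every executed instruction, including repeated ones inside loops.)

mov edi, 31 → edi=31
mov ebx, 26 → ebx=26
mov esi, 26 → esi=26
mov ecx, 1 → ecx=1
mov edx, 17 → edx=17
add ebx, esi → ebx=26+26=52
mov [52], ebx → M[52]=52
xor esi, edx → esi=26^17=11
mov [52], esi → M[52]=11
imul ebx, 5 → ebx=52*5=260
neg edi → edi=-(31)=-31
imul ebx, esi → ebx=260*11=2860
or ecx, 7 → ecx=1|7=7
mod ebx, 2 → ebx=2860%2=0
and edi, esi → edi=(-31)&11=1
After step 15: esi = 11.

11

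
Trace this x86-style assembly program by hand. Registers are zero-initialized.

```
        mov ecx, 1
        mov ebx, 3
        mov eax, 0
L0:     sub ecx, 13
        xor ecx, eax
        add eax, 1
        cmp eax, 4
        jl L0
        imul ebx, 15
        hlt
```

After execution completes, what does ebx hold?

45

mov ecx, 1 → ecx=1
mov ebx, 3 → ebx=3
mov eax, 0 → eax=0
sub ecx, 13 → ecx=1-13=-12
xor ecx, eax → ecx=(-12)^0=-12
add eax, 1 → eax=0+1=1
cmp eax, 4  (cmp 1,4)
jl L0: taken
sub ecx, 13 → ecx=(-12)-13=-25
xor ecx, eax → ecx=(-25)^1=-26
add eax, 1 → eax=1+1=2
cmp eax, 4  (cmp 2,4)
jl L0: taken
sub ecx, 13 → ecx=(-26)-13=-39
xor ecx, eax → ecx=(-39)^2=-37
add eax, 1 → eax=2+1=3
cmp eax, 4  (cmp 3,4)
jl L0: taken
sub ecx, 13 → ecx=(-37)-13=-50
xor ecx, eax → ecx=(-50)^3=-51
add eax, 1 → eax=3+1=4
cmp eax, 4  (cmp 4,4)
jl L0: not taken
imul ebx, 15 → ebx=3*15=45
halt.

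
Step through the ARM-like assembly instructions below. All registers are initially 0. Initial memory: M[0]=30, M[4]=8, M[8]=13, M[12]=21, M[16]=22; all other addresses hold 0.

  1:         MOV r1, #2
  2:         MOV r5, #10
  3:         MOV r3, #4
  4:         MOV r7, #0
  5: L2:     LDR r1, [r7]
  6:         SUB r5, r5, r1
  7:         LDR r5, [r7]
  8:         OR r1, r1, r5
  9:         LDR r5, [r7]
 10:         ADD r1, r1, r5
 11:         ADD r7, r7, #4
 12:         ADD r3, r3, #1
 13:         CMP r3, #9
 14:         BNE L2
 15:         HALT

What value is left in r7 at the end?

20

after MOV r1, #2: r1=2
after MOV r5, #10: r5=10
after MOV r3, #4: r3=4
after MOV r7, #0: r7=0
after LDR r1, [r7]: r1=M[0]=30
after SUB r5, r5, r1: r5=10-30=-20
after LDR r5, [r7]: r5=M[0]=30
after OR r1, r1, r5: r1=30|30=30
after LDR r5, [r7]: r5=M[0]=30
after ADD r1, r1, r5: r1=30+30=60
after ADD r7, r7, #4: r7=0+4=4
after ADD r3, r3, #1: r3=4+1=5
CMP r3, #9  (cmp 5,9)
BNE L2: taken
after LDR r1, [r7]: r1=M[4]=8
after SUB r5, r5, r1: r5=30-8=22
after LDR r5, [r7]: r5=M[4]=8
after OR r1, r1, r5: r1=8|8=8
after LDR r5, [r7]: r5=M[4]=8
after ADD r1, r1, r5: r1=8+8=16
after ADD r7, r7, #4: r7=4+4=8
after ADD r3, r3, #1: r3=5+1=6
CMP r3, #9  (cmp 6,9)
BNE L2: taken
after LDR r1, [r7]: r1=M[8]=13
after SUB r5, r5, r1: r5=8-13=-5
after LDR r5, [r7]: r5=M[8]=13
after OR r1, r1, r5: r1=13|13=13
after LDR r5, [r7]: r5=M[8]=13
after ADD r1, r1, r5: r1=13+13=26
after ADD r7, r7, #4: r7=8+4=12
after ADD r3, r3, #1: r3=6+1=7
CMP r3, #9  (cmp 7,9)
BNE L2: taken
after LDR r1, [r7]: r1=M[12]=21
after SUB r5, r5, r1: r5=13-21=-8
after LDR r5, [r7]: r5=M[12]=21
after OR r1, r1, r5: r1=21|21=21
after LDR r5, [r7]: r5=M[12]=21
after ADD r1, r1, r5: r1=21+21=42
after ADD r7, r7, #4: r7=12+4=16
after ADD r3, r3, #1: r3=7+1=8
CMP r3, #9  (cmp 8,9)
BNE L2: taken
after LDR r1, [r7]: r1=M[16]=22
after SUB r5, r5, r1: r5=21-22=-1
after LDR r5, [r7]: r5=M[16]=22
after OR r1, r1, r5: r1=22|22=22
after LDR r5, [r7]: r5=M[16]=22
after ADD r1, r1, r5: r1=22+22=44
after ADD r7, r7, #4: r7=16+4=20
after ADD r3, r3, #1: r3=8+1=9
CMP r3, #9  (cmp 9,9)
BNE L2: not taken
halt.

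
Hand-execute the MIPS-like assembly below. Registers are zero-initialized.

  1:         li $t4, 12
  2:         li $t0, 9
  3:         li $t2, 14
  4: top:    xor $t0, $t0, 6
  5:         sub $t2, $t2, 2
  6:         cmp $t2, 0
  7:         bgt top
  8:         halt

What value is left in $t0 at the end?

after li $t4, 12: $t4=12
after li $t0, 9: $t0=9
after li $t2, 14: $t2=14
after xor $t0, $t0, 6: $t0=9^6=15
after sub $t2, $t2, 2: $t2=14-2=12
cmp $t2, 0  (cmp 12,0)
bgt top: taken
after xor $t0, $t0, 6: $t0=15^6=9
after sub $t2, $t2, 2: $t2=12-2=10
cmp $t2, 0  (cmp 10,0)
bgt top: taken
after xor $t0, $t0, 6: $t0=9^6=15
after sub $t2, $t2, 2: $t2=10-2=8
cmp $t2, 0  (cmp 8,0)
bgt top: taken
after xor $t0, $t0, 6: $t0=15^6=9
after sub $t2, $t2, 2: $t2=8-2=6
cmp $t2, 0  (cmp 6,0)
bgt top: taken
after xor $t0, $t0, 6: $t0=9^6=15
after sub $t2, $t2, 2: $t2=6-2=4
cmp $t2, 0  (cmp 4,0)
bgt top: taken
after xor $t0, $t0, 6: $t0=15^6=9
after sub $t2, $t2, 2: $t2=4-2=2
cmp $t2, 0  (cmp 2,0)
bgt top: taken
after xor $t0, $t0, 6: $t0=9^6=15
after sub $t2, $t2, 2: $t2=2-2=0
cmp $t2, 0  (cmp 0,0)
bgt top: not taken
halt.

15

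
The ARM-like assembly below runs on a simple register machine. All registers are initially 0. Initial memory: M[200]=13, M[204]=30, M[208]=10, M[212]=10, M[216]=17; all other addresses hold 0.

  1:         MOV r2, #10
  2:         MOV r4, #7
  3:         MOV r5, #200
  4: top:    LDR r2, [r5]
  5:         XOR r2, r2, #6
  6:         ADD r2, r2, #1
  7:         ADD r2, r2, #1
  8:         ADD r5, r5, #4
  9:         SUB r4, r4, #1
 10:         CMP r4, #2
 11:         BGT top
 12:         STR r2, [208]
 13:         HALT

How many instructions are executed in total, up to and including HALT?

after MOV r2, #10: r2=10
after MOV r4, #7: r4=7
after MOV r5, #200: r5=200
after LDR r2, [r5]: r2=M[200]=13
after XOR r2, r2, #6: r2=13^6=11
after ADD r2, r2, #1: r2=11+1=12
after ADD r2, r2, #1: r2=12+1=13
after ADD r5, r5, #4: r5=200+4=204
after SUB r4, r4, #1: r4=7-1=6
CMP r4, #2  (cmp 6,2)
BGT top: taken
after LDR r2, [r5]: r2=M[204]=30
after XOR r2, r2, #6: r2=30^6=24
after ADD r2, r2, #1: r2=24+1=25
after ADD r2, r2, #1: r2=25+1=26
after ADD r5, r5, #4: r5=204+4=208
after SUB r4, r4, #1: r4=6-1=5
CMP r4, #2  (cmp 5,2)
BGT top: taken
after LDR r2, [r5]: r2=M[208]=10
after XOR r2, r2, #6: r2=10^6=12
after ADD r2, r2, #1: r2=12+1=13
after ADD r2, r2, #1: r2=13+1=14
after ADD r5, r5, #4: r5=208+4=212
after SUB r4, r4, #1: r4=5-1=4
CMP r4, #2  (cmp 4,2)
BGT top: taken
after LDR r2, [r5]: r2=M[212]=10
after XOR r2, r2, #6: r2=10^6=12
after ADD r2, r2, #1: r2=12+1=13
after ADD r2, r2, #1: r2=13+1=14
after ADD r5, r5, #4: r5=212+4=216
after SUB r4, r4, #1: r4=4-1=3
CMP r4, #2  (cmp 3,2)
BGT top: taken
after LDR r2, [r5]: r2=M[216]=17
after XOR r2, r2, #6: r2=17^6=23
after ADD r2, r2, #1: r2=23+1=24
after ADD r2, r2, #1: r2=24+1=25
after ADD r5, r5, #4: r5=216+4=220
after SUB r4, r4, #1: r4=3-1=2
CMP r4, #2  (cmp 2,2)
BGT top: not taken
STR r2, [208] → M[208]=25
halt.
Total executed instructions: 45.

45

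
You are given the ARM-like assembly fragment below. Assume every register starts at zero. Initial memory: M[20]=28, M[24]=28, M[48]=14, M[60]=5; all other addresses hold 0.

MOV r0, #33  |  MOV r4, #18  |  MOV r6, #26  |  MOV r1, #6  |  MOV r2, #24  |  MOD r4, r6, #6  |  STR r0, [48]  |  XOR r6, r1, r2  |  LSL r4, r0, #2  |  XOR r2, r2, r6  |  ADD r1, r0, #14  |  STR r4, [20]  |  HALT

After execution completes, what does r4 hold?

after MOV r0, #33: r0=33
after MOV r4, #18: r4=18
after MOV r6, #26: r6=26
after MOV r1, #6: r1=6
after MOV r2, #24: r2=24
after MOD r4, r6, #6: r4=26%6=2
STR r0, [48] → M[48]=33
after XOR r6, r1, r2: r6=6^24=30
after LSL r4, r0, #2: r4=33<<2=132
after XOR r2, r2, r6: r2=24^30=6
after ADD r1, r0, #14: r1=33+14=47
STR r4, [20] → M[20]=132
halt.

132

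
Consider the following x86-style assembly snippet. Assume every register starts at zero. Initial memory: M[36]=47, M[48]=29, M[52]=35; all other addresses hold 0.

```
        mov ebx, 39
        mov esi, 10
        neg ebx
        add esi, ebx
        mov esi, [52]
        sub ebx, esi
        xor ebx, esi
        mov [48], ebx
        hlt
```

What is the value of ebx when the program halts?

-107

ebx=39
esi=10
ebx=-(39)=-39
esi=10+(-39)=-29
esi=M[52]=35
ebx=(-39)-35=-74
ebx=(-74)^35=-107
mov [48], ebx → M[48]=-107
halt.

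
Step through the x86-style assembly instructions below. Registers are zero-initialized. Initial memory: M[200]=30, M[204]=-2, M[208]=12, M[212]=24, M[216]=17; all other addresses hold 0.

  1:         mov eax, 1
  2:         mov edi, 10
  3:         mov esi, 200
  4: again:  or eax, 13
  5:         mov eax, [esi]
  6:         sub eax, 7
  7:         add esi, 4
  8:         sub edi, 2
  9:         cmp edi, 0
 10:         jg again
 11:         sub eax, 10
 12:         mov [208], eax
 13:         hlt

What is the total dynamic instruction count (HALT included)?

after mov eax, 1: eax=1
after mov edi, 10: edi=10
after mov esi, 200: esi=200
after or eax, 13: eax=1|13=13
after mov eax, [esi]: eax=M[200]=30
after sub eax, 7: eax=30-7=23
after add esi, 4: esi=200+4=204
after sub edi, 2: edi=10-2=8
cmp edi, 0  (cmp 8,0)
jg again: taken
after or eax, 13: eax=23|13=31
after mov eax, [esi]: eax=M[204]=-2
after sub eax, 7: eax=(-2)-7=-9
after add esi, 4: esi=204+4=208
after sub edi, 2: edi=8-2=6
cmp edi, 0  (cmp 6,0)
jg again: taken
after or eax, 13: eax=(-9)|13=-1
after mov eax, [esi]: eax=M[208]=12
after sub eax, 7: eax=12-7=5
after add esi, 4: esi=208+4=212
after sub edi, 2: edi=6-2=4
cmp edi, 0  (cmp 4,0)
jg again: taken
after or eax, 13: eax=5|13=13
after mov eax, [esi]: eax=M[212]=24
after sub eax, 7: eax=24-7=17
after add esi, 4: esi=212+4=216
after sub edi, 2: edi=4-2=2
cmp edi, 0  (cmp 2,0)
jg again: taken
after or eax, 13: eax=17|13=29
after mov eax, [esi]: eax=M[216]=17
after sub eax, 7: eax=17-7=10
after add esi, 4: esi=216+4=220
after sub edi, 2: edi=2-2=0
cmp edi, 0  (cmp 0,0)
jg again: not taken
after sub eax, 10: eax=10-10=0
mov [208], eax → M[208]=0
halt.
Total executed instructions: 41.

41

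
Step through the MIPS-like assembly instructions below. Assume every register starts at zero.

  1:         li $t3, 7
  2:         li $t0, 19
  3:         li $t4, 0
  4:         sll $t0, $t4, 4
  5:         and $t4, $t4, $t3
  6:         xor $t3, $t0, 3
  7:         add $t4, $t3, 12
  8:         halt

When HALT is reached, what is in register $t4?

15

after li $t3, 7: $t3=7
after li $t0, 19: $t0=19
after li $t4, 0: $t4=0
after sll $t0, $t4, 4: $t0=0<<4=0
after and $t4, $t4, $t3: $t4=0&7=0
after xor $t3, $t0, 3: $t3=0^3=3
after add $t4, $t3, 12: $t4=3+12=15
halt.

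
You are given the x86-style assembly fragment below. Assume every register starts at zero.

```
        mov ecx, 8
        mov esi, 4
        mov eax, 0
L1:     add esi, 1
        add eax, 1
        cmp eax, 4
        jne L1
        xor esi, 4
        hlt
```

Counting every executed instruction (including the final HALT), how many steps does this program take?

mov ecx, 8 → ecx=8
mov esi, 4 → esi=4
mov eax, 0 → eax=0
add esi, 1 → esi=4+1=5
add eax, 1 → eax=0+1=1
cmp eax, 4  (cmp 1,4)
jne L1: taken
add esi, 1 → esi=5+1=6
add eax, 1 → eax=1+1=2
cmp eax, 4  (cmp 2,4)
jne L1: taken
add esi, 1 → esi=6+1=7
add eax, 1 → eax=2+1=3
cmp eax, 4  (cmp 3,4)
jne L1: taken
add esi, 1 → esi=7+1=8
add eax, 1 → eax=3+1=4
cmp eax, 4  (cmp 4,4)
jne L1: not taken
xor esi, 4 → esi=8^4=12
halt.
Total executed instructions: 21.

21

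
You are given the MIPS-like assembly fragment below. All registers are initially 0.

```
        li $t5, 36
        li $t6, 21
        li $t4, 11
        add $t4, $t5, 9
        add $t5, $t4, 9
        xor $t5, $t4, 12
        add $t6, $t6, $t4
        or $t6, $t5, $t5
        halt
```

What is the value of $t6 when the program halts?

33

$t5=36
$t6=21
$t4=11
$t4=36+9=45
$t5=45+9=54
$t5=45^12=33
$t6=21+45=66
$t6=33|33=33
halt.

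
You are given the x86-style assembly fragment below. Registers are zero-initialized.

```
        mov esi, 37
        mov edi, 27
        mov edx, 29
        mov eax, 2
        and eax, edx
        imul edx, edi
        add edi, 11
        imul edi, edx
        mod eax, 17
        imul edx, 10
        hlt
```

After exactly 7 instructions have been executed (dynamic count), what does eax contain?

after mov esi, 37: esi=37
after mov edi, 27: edi=27
after mov edx, 29: edx=29
after mov eax, 2: eax=2
after and eax, edx: eax=2&29=0
after imul edx, edi: edx=29*27=783
after add edi, 11: edi=27+11=38
After step 7: eax = 0.

0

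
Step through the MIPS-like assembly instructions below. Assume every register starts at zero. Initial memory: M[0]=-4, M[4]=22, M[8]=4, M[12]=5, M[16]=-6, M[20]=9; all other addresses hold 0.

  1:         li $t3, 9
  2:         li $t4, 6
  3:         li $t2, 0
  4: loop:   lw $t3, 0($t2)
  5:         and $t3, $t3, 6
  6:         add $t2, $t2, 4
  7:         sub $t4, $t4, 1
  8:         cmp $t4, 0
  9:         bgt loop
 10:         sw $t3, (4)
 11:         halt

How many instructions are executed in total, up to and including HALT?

41

after li $t3, 9: $t3=9
after li $t4, 6: $t4=6
after li $t2, 0: $t2=0
after lw $t3, 0($t2): $t3=M[0]=-4
after and $t3, $t3, 6: $t3=(-4)&6=4
after add $t2, $t2, 4: $t2=0+4=4
after sub $t4, $t4, 1: $t4=6-1=5
cmp $t4, 0  (cmp 5,0)
bgt loop: taken
after lw $t3, 0($t2): $t3=M[4]=22
after and $t3, $t3, 6: $t3=22&6=6
after add $t2, $t2, 4: $t2=4+4=8
after sub $t4, $t4, 1: $t4=5-1=4
cmp $t4, 0  (cmp 4,0)
bgt loop: taken
after lw $t3, 0($t2): $t3=M[8]=4
after and $t3, $t3, 6: $t3=4&6=4
after add $t2, $t2, 4: $t2=8+4=12
after sub $t4, $t4, 1: $t4=4-1=3
cmp $t4, 0  (cmp 3,0)
bgt loop: taken
after lw $t3, 0($t2): $t3=M[12]=5
after and $t3, $t3, 6: $t3=5&6=4
after add $t2, $t2, 4: $t2=12+4=16
after sub $t4, $t4, 1: $t4=3-1=2
cmp $t4, 0  (cmp 2,0)
bgt loop: taken
after lw $t3, 0($t2): $t3=M[16]=-6
after and $t3, $t3, 6: $t3=(-6)&6=2
after add $t2, $t2, 4: $t2=16+4=20
after sub $t4, $t4, 1: $t4=2-1=1
cmp $t4, 0  (cmp 1,0)
bgt loop: taken
after lw $t3, 0($t2): $t3=M[20]=9
after and $t3, $t3, 6: $t3=9&6=0
after add $t2, $t2, 4: $t2=20+4=24
after sub $t4, $t4, 1: $t4=1-1=0
cmp $t4, 0  (cmp 0,0)
bgt loop: not taken
sw $t3, (4) → M[4]=0
halt.
Total executed instructions: 41.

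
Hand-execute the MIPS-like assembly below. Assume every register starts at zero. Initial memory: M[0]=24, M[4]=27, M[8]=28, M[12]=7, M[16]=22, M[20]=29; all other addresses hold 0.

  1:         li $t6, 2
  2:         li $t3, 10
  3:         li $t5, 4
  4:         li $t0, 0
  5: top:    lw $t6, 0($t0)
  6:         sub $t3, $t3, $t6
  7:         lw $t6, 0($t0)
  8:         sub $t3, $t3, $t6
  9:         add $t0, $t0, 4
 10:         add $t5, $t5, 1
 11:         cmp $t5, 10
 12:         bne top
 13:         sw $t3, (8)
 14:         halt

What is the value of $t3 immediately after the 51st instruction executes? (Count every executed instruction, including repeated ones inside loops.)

-264

$t6=2
$t3=10
$t5=4
$t0=0
$t6=M[0]=24
$t3=10-24=-14
$t6=M[0]=24
$t3=(-14)-24=-38
$t0=0+4=4
$t5=4+1=5
cmp $t5, 10  (cmp 5,10)
bne top: taken
$t6=M[4]=27
$t3=(-38)-27=-65
$t6=M[4]=27
$t3=(-65)-27=-92
$t0=4+4=8
$t5=5+1=6
cmp $t5, 10  (cmp 6,10)
bne top: taken
$t6=M[8]=28
$t3=(-92)-28=-120
$t6=M[8]=28
$t3=(-120)-28=-148
$t0=8+4=12
$t5=6+1=7
cmp $t5, 10  (cmp 7,10)
bne top: taken
$t6=M[12]=7
$t3=(-148)-7=-155
$t6=M[12]=7
$t3=(-155)-7=-162
$t0=12+4=16
$t5=7+1=8
cmp $t5, 10  (cmp 8,10)
bne top: taken
$t6=M[16]=22
$t3=(-162)-22=-184
$t6=M[16]=22
$t3=(-184)-22=-206
$t0=16+4=20
$t5=8+1=9
cmp $t5, 10  (cmp 9,10)
bne top: taken
$t6=M[20]=29
$t3=(-206)-29=-235
$t6=M[20]=29
$t3=(-235)-29=-264
$t0=20+4=24
$t5=9+1=10
cmp $t5, 10  (cmp 10,10)
After step 51: $t3 = -264.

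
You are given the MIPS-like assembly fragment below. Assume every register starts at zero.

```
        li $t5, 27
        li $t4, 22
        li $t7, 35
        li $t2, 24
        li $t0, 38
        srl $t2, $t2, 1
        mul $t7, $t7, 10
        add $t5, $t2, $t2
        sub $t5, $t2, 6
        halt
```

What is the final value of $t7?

li $t5, 27 → $t5=27
li $t4, 22 → $t4=22
li $t7, 35 → $t7=35
li $t2, 24 → $t2=24
li $t0, 38 → $t0=38
srl $t2, $t2, 1 → $t2=24>>1=12
mul $t7, $t7, 10 → $t7=35*10=350
add $t5, $t2, $t2 → $t5=12+12=24
sub $t5, $t2, 6 → $t5=12-6=6
halt.

350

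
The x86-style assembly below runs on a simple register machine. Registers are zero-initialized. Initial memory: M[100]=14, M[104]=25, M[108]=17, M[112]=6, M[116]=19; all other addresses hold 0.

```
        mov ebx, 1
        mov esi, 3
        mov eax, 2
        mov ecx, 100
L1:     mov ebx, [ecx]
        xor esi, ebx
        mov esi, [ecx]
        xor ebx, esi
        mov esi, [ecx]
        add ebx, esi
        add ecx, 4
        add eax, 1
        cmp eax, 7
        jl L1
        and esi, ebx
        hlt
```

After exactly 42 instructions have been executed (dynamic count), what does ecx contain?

after mov ebx, 1: ebx=1
after mov esi, 3: esi=3
after mov eax, 2: eax=2
after mov ecx, 100: ecx=100
after mov ebx, [ecx]: ebx=M[100]=14
after xor esi, ebx: esi=3^14=13
after mov esi, [ecx]: esi=M[100]=14
after xor ebx, esi: ebx=14^14=0
after mov esi, [ecx]: esi=M[100]=14
after add ebx, esi: ebx=0+14=14
after add ecx, 4: ecx=100+4=104
after add eax, 1: eax=2+1=3
cmp eax, 7  (cmp 3,7)
jl L1: taken
after mov ebx, [ecx]: ebx=M[104]=25
after xor esi, ebx: esi=14^25=23
after mov esi, [ecx]: esi=M[104]=25
after xor ebx, esi: ebx=25^25=0
after mov esi, [ecx]: esi=M[104]=25
after add ebx, esi: ebx=0+25=25
after add ecx, 4: ecx=104+4=108
after add eax, 1: eax=3+1=4
cmp eax, 7  (cmp 4,7)
jl L1: taken
after mov ebx, [ecx]: ebx=M[108]=17
after xor esi, ebx: esi=25^17=8
after mov esi, [ecx]: esi=M[108]=17
after xor ebx, esi: ebx=17^17=0
after mov esi, [ecx]: esi=M[108]=17
after add ebx, esi: ebx=0+17=17
after add ecx, 4: ecx=108+4=112
after add eax, 1: eax=4+1=5
cmp eax, 7  (cmp 5,7)
jl L1: taken
after mov ebx, [ecx]: ebx=M[112]=6
after xor esi, ebx: esi=17^6=23
after mov esi, [ecx]: esi=M[112]=6
after xor ebx, esi: ebx=6^6=0
after mov esi, [ecx]: esi=M[112]=6
after add ebx, esi: ebx=0+6=6
after add ecx, 4: ecx=112+4=116
after add eax, 1: eax=5+1=6
After step 42: ecx = 116.

116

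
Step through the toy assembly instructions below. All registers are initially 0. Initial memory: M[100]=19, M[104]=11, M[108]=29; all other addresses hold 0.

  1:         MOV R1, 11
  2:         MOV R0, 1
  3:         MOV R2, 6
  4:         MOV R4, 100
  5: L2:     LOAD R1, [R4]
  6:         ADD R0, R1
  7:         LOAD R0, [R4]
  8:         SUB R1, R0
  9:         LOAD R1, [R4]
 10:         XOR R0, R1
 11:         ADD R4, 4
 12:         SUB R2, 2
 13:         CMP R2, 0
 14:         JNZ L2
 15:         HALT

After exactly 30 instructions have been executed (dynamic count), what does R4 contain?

108

after MOV R1, 11: R1=11
after MOV R0, 1: R0=1
after MOV R2, 6: R2=6
after MOV R4, 100: R4=100
after LOAD R1, [R4]: R1=M[100]=19
after ADD R0, R1: R0=1+19=20
after LOAD R0, [R4]: R0=M[100]=19
after SUB R1, R0: R1=19-19=0
after LOAD R1, [R4]: R1=M[100]=19
after XOR R0, R1: R0=19^19=0
after ADD R4, 4: R4=100+4=104
after SUB R2, 2: R2=6-2=4
CMP R2, 0  (cmp 4,0)
JNZ L2: taken
after LOAD R1, [R4]: R1=M[104]=11
after ADD R0, R1: R0=0+11=11
after LOAD R0, [R4]: R0=M[104]=11
after SUB R1, R0: R1=11-11=0
after LOAD R1, [R4]: R1=M[104]=11
after XOR R0, R1: R0=11^11=0
after ADD R4, 4: R4=104+4=108
after SUB R2, 2: R2=4-2=2
CMP R2, 0  (cmp 2,0)
JNZ L2: taken
after LOAD R1, [R4]: R1=M[108]=29
after ADD R0, R1: R0=0+29=29
after LOAD R0, [R4]: R0=M[108]=29
after SUB R1, R0: R1=29-29=0
after LOAD R1, [R4]: R1=M[108]=29
after XOR R0, R1: R0=29^29=0
After step 30: R4 = 108.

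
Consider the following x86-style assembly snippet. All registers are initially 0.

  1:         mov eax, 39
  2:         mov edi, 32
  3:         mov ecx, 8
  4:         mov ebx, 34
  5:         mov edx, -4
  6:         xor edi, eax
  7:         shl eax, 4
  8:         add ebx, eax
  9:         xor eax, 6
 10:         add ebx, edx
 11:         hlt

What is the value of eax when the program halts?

630

mov eax, 39 → eax=39
mov edi, 32 → edi=32
mov ecx, 8 → ecx=8
mov ebx, 34 → ebx=34
mov edx, -4 → edx=-4
xor edi, eax → edi=32^39=7
shl eax, 4 → eax=39<<4=624
add ebx, eax → ebx=34+624=658
xor eax, 6 → eax=624^6=630
add ebx, edx → ebx=658+(-4)=654
halt.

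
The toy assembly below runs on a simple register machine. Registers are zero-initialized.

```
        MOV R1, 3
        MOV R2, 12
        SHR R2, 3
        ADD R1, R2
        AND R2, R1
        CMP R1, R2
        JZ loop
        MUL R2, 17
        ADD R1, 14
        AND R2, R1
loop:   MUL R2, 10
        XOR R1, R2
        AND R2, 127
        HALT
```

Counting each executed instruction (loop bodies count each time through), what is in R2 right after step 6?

0

R1=3
R2=12
R2=12>>3=1
R1=3+1=4
R2=1&4=0
CMP R1, R2  (cmp 4,0)
After step 6: R2 = 0.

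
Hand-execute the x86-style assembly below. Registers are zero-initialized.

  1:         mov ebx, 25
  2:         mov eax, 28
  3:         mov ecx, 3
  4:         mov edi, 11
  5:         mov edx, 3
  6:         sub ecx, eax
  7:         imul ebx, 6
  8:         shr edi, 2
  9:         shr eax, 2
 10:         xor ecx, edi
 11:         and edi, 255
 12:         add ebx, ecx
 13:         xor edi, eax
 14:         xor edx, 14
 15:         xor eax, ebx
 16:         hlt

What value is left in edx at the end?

13

mov ebx, 25 → ebx=25
mov eax, 28 → eax=28
mov ecx, 3 → ecx=3
mov edi, 11 → edi=11
mov edx, 3 → edx=3
sub ecx, eax → ecx=3-28=-25
imul ebx, 6 → ebx=25*6=150
shr edi, 2 → edi=11>>2=2
shr eax, 2 → eax=28>>2=7
xor ecx, edi → ecx=(-25)^2=-27
and edi, 255 → edi=2&255=2
add ebx, ecx → ebx=150+(-27)=123
xor edi, eax → edi=2^7=5
xor edx, 14 → edx=3^14=13
xor eax, ebx → eax=7^123=124
halt.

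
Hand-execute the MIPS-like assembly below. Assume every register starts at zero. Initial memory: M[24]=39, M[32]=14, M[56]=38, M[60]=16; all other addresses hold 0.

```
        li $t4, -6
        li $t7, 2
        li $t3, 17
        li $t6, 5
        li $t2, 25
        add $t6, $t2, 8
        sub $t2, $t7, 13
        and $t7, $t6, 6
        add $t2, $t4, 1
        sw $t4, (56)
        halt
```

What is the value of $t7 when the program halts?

0

$t4=-6
$t7=2
$t3=17
$t6=5
$t2=25
$t6=25+8=33
$t2=2-13=-11
$t7=33&6=0
$t2=(-6)+1=-5
sw $t4, (56) → M[56]=-6
halt.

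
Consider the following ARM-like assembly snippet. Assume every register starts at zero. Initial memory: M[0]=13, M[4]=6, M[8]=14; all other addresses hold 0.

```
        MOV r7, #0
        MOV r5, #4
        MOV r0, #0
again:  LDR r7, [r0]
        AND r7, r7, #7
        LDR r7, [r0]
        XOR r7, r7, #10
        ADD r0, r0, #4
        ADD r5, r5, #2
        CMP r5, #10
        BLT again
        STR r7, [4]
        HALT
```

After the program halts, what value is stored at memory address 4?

MOV r7, #0 → r7=0
MOV r5, #4 → r5=4
MOV r0, #0 → r0=0
LDR r7, [r0] → r7=M[0]=13
AND r7, r7, #7 → r7=13&7=5
LDR r7, [r0] → r7=M[0]=13
XOR r7, r7, #10 → r7=13^10=7
ADD r0, r0, #4 → r0=0+4=4
ADD r5, r5, #2 → r5=4+2=6
CMP r5, #10  (cmp 6,10)
BLT again: taken
LDR r7, [r0] → r7=M[4]=6
AND r7, r7, #7 → r7=6&7=6
LDR r7, [r0] → r7=M[4]=6
XOR r7, r7, #10 → r7=6^10=12
ADD r0, r0, #4 → r0=4+4=8
ADD r5, r5, #2 → r5=6+2=8
CMP r5, #10  (cmp 8,10)
BLT again: taken
LDR r7, [r0] → r7=M[8]=14
AND r7, r7, #7 → r7=14&7=6
LDR r7, [r0] → r7=M[8]=14
XOR r7, r7, #10 → r7=14^10=4
ADD r0, r0, #4 → r0=8+4=12
ADD r5, r5, #2 → r5=8+2=10
CMP r5, #10  (cmp 10,10)
BLT again: not taken
STR r7, [4] → M[4]=4
halt.

4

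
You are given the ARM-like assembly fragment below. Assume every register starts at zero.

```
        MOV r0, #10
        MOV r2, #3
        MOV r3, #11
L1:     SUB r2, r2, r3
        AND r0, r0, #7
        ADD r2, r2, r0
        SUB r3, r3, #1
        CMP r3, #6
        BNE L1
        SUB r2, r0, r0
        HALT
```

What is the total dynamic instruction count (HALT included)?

35

MOV r0, #10 → r0=10
MOV r2, #3 → r2=3
MOV r3, #11 → r3=11
SUB r2, r2, r3 → r2=3-11=-8
AND r0, r0, #7 → r0=10&7=2
ADD r2, r2, r0 → r2=(-8)+2=-6
SUB r3, r3, #1 → r3=11-1=10
CMP r3, #6  (cmp 10,6)
BNE L1: taken
SUB r2, r2, r3 → r2=(-6)-10=-16
AND r0, r0, #7 → r0=2&7=2
ADD r2, r2, r0 → r2=(-16)+2=-14
SUB r3, r3, #1 → r3=10-1=9
CMP r3, #6  (cmp 9,6)
BNE L1: taken
SUB r2, r2, r3 → r2=(-14)-9=-23
AND r0, r0, #7 → r0=2&7=2
ADD r2, r2, r0 → r2=(-23)+2=-21
SUB r3, r3, #1 → r3=9-1=8
CMP r3, #6  (cmp 8,6)
BNE L1: taken
SUB r2, r2, r3 → r2=(-21)-8=-29
AND r0, r0, #7 → r0=2&7=2
ADD r2, r2, r0 → r2=(-29)+2=-27
SUB r3, r3, #1 → r3=8-1=7
CMP r3, #6  (cmp 7,6)
BNE L1: taken
SUB r2, r2, r3 → r2=(-27)-7=-34
AND r0, r0, #7 → r0=2&7=2
ADD r2, r2, r0 → r2=(-34)+2=-32
SUB r3, r3, #1 → r3=7-1=6
CMP r3, #6  (cmp 6,6)
BNE L1: not taken
SUB r2, r0, r0 → r2=2-2=0
halt.
Total executed instructions: 35.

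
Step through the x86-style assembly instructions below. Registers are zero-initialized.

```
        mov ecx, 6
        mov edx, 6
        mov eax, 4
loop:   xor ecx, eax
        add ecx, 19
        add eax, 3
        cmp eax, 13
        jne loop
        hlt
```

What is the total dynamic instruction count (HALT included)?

mov ecx, 6 → ecx=6
mov edx, 6 → edx=6
mov eax, 4 → eax=4
xor ecx, eax → ecx=6^4=2
add ecx, 19 → ecx=2+19=21
add eax, 3 → eax=4+3=7
cmp eax, 13  (cmp 7,13)
jne loop: taken
xor ecx, eax → ecx=21^7=18
add ecx, 19 → ecx=18+19=37
add eax, 3 → eax=7+3=10
cmp eax, 13  (cmp 10,13)
jne loop: taken
xor ecx, eax → ecx=37^10=47
add ecx, 19 → ecx=47+19=66
add eax, 3 → eax=10+3=13
cmp eax, 13  (cmp 13,13)
jne loop: not taken
halt.
Total executed instructions: 19.

19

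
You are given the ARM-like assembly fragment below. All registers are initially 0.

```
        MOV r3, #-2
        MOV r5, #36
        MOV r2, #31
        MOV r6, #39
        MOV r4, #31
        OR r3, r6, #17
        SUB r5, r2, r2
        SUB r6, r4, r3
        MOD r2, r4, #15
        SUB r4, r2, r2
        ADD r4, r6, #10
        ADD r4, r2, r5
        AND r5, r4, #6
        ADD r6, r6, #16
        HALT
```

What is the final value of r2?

1

MOV r3, #-2 → r3=-2
MOV r5, #36 → r5=36
MOV r2, #31 → r2=31
MOV r6, #39 → r6=39
MOV r4, #31 → r4=31
OR r3, r6, #17 → r3=39|17=55
SUB r5, r2, r2 → r5=31-31=0
SUB r6, r4, r3 → r6=31-55=-24
MOD r2, r4, #15 → r2=31%15=1
SUB r4, r2, r2 → r4=1-1=0
ADD r4, r6, #10 → r4=(-24)+10=-14
ADD r4, r2, r5 → r4=1+0=1
AND r5, r4, #6 → r5=1&6=0
ADD r6, r6, #16 → r6=(-24)+16=-8
halt.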